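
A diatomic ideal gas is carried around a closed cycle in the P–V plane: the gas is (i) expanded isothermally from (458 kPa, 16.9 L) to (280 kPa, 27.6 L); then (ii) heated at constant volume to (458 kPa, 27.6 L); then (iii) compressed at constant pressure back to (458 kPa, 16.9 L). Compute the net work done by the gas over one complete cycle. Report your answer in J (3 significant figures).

W_net ≈ -1100 J

Leg (i): W = PᵢVᵢ ln(V_f/Vᵢ) = (7740) ln(27.6/16.9) = 3797 J.
Leg (ii): W = 0.
Leg (iii): W = PΔV = (458)(16.9 − 27.6) = -4901 J.
W_net = 3797 − 4901 = -1104 J.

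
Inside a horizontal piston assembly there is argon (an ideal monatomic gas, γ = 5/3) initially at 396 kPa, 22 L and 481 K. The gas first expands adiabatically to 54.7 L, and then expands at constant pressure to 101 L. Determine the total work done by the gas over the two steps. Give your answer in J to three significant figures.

W_total ≈ 9970 J

Step 1 (adiabatic): W = (P₁V₁ − P₂V₂)/(γ−1) = (8712 − 4747)/0.667 = 5948 J.
After step 1: P = 86.78 kPa, V = 54.7 L, T = 262.1 K.
Step 2 (isobaric): W = PΔV = (86.78 kPa)(101 − 54.7 L) = 4018 J.
W_total = 5948 + 4018 = 9966 J.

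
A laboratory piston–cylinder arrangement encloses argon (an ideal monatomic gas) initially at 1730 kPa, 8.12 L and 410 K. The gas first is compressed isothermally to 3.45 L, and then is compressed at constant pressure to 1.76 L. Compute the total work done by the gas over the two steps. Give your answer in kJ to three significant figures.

Step 1 (isothermal): W = P₁V₁ ln(V₂/V₁) = (14048) ln(3.45/8.12) = -12024 J.
After step 1: P = 4072 kPa, V = 3.45 L, T = 410 K.
Step 2 (isobaric): W = PΔV = (4072 kPa)(1.76 − 3.45 L) = -6881 J.
W_total = -12024 − 6881 = -18905 J.

W_total ≈ -18.9 kJ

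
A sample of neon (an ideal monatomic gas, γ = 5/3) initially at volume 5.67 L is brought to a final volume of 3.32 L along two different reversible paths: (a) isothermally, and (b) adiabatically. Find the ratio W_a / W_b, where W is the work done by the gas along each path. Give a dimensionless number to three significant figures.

Path (a) isothermal: W = P₁V₁ ln(V₂/V₁) → W_a/(P₁V₁) = -0.5352.
Path (b) adiabatic: W = P₁V₁(1 − (V₁/V₂)^(γ−1))/(γ−1) → W_b/(P₁V₁) = -0.6432.
W_a / W_b = -0.5352 / -0.6432 = 0.8322.

W_a / W_b ≈ 0.832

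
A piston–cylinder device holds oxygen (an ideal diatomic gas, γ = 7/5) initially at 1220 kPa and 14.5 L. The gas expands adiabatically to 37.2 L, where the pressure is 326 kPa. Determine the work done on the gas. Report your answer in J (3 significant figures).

W ≈ -13900 J

Adiabatic: W = (P₁V₁ − P₂V₂)/(γ − 1) with γ = 7/5.
P₁V₁ = 17690 J, P₂V₂ = 12127 J.
W = (17690 − 12127) / 0.4 = 13907 J.
Work on gas = −W_by = -13907 J.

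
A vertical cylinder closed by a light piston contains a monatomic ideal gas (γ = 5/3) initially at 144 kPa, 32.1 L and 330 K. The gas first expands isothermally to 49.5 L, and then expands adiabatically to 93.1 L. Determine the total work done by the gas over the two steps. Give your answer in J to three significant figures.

W_total ≈ 4390 J

Step 1 (isothermal): W = P₁V₁ ln(V₂/V₁) = (4622) ln(49.5/32.1) = 2002 J.
After step 1: P = 93.38 kPa, V = 49.5 L, T = 330 K.
Step 2 (adiabatic): W = (P₁V₁ − P₂V₂)/(γ−1) = (4622 − 3034)/0.667 = 2383 J.
W_total = 2002 + 2383 = 4385 J.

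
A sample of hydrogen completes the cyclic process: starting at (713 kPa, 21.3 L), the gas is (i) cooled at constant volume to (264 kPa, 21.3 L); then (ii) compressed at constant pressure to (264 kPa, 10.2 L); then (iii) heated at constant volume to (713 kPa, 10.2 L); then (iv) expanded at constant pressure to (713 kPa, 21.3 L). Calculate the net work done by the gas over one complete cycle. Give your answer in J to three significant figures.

Constant-volume legs do no work.
W(ii) = (264)(10.2 − 21.3) = -2930 J; W(iv) = (713)(21.3 − 10.2) = 7914 J.
W_net = -2930 + 7914 = 4984 J (the clockwise enclosed area).

W_net ≈ 4980 J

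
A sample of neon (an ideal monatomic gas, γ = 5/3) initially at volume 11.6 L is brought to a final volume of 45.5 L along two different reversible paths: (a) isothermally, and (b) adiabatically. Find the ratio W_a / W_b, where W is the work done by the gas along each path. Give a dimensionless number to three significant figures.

Path (a) isothermal: W = P₁V₁ ln(V₂/V₁) → W_a/(P₁V₁) = 1.367.
Path (b) adiabatic: W = P₁V₁(1 − (V₁/V₂)^(γ−1))/(γ−1) → W_b/(P₁V₁) = 0.8969.
W_a / W_b = 1.367 / 0.8969 = 1.524.

W_a / W_b ≈ 1.52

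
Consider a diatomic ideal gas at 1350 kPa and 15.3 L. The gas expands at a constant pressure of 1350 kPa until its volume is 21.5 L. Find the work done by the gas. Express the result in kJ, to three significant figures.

W ≈ 8.37 kJ

Isobaric: W = P ΔV.
W = (1350 kPa)(21.5 − 15.3 L) = (1350)(6.2) = 8370 J.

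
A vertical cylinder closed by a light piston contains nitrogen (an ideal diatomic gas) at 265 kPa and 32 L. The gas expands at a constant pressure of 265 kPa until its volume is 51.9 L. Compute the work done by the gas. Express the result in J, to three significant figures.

Isobaric: W = P ΔV.
W = (265 kPa)(51.9 − 32 L) = (265)(19.9) = 5274 J.

W ≈ 5270 J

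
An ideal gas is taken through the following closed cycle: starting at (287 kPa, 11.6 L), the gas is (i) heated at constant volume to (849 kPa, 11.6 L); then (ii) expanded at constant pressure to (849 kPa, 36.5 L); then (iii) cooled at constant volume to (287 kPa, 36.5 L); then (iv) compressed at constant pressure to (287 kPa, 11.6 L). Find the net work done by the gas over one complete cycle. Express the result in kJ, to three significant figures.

Constant-volume legs do no work.
W(ii) = (849)(36.5 − 11.6) = 21140 J; W(iv) = (287)(11.6 − 36.5) = -7146 J.
W_net = 21140 − 7146 = 13994 J (the clockwise enclosed area).

W_net ≈ 14.0 kJ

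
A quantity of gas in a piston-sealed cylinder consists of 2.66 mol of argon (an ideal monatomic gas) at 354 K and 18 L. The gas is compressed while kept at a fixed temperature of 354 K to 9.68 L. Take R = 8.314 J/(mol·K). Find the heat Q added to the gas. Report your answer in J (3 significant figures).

Isothermal ⇒ ΔU = 0, so Q = W = nRT ln(V₂/V₁).
Q = (2.66)(8.314)(354) ln(9.68/18) = 7829 × -0.6203 = -4856 J.

Q ≈ -4860 J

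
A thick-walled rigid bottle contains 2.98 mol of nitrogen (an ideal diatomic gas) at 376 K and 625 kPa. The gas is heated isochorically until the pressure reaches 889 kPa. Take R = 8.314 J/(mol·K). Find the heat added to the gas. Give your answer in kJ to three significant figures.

Constant volume ⇒ W = 0, so Q = ΔU = nCᵥΔT with Cᵥ = 5R/2 = 20.79 J/(mol·K).
At constant V, T₂/T₁ = P₂/P₁ ⇒ ΔT = T₁(P₂/P₁ − 1) = 376·(889/625 − 1) = 158.8 K.
ΔU = (2.98)(20.79)(158.8) = 9837 J.

Q ≈ 9.84 kJ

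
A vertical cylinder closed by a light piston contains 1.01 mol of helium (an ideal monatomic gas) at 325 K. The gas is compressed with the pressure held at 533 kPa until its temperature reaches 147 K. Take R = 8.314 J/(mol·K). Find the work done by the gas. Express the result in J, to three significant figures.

Isobaric: W = P ΔV = nR ΔT.
W = (1.01)(8.314)(147 − 325) = -1495 J.

W ≈ -1490 J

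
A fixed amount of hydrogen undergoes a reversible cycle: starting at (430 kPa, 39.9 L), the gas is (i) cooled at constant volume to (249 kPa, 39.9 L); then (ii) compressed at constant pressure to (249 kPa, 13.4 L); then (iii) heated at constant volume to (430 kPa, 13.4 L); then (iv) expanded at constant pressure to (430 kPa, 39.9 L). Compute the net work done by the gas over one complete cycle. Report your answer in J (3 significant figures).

Constant-volume legs do no work.
W(ii) = (249)(13.4 − 39.9) = -6598 J; W(iv) = (430)(39.9 − 13.4) = 11395 J.
W_net = -6598 + 11395 = 4796 J (the clockwise enclosed area).

W_net ≈ 4800 J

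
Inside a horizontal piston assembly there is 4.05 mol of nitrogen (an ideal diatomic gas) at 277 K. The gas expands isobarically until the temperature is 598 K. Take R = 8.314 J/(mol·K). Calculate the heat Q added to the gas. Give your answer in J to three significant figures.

Isobaric: W = nRΔT = (4.05)(8.314)(321) = 10809 J.
ΔU = nCᵥΔT with Cᵥ = 5R/2: ΔU = (4.05)(20.79)(321) = 27022 J.
Q = ΔU + W = 27022 + 10809 = 37830 J.

Q ≈ 37800 J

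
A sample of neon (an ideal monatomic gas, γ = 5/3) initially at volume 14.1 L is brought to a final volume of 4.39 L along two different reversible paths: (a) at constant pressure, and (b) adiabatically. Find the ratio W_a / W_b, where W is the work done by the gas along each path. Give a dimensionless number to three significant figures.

Path (a) isobaric: W = P₁(V₂ − V₁) → W_a/(P₁V₁) = -0.6887.
Path (b) adiabatic: W = P₁V₁(1 − (V₁/V₂)^(γ−1))/(γ−1) → W_b/(P₁V₁) = -1.765.
W_a / W_b = -0.6887 / -1.765 = 0.3901.

W_a / W_b ≈ 0.390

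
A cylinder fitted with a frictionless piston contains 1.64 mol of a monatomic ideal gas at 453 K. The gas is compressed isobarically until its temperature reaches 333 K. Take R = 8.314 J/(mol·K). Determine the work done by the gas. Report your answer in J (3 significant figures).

Isobaric: W = P ΔV = nR ΔT.
W = (1.64)(8.314)(333 − 453) = -1636 J.

W ≈ -1640 J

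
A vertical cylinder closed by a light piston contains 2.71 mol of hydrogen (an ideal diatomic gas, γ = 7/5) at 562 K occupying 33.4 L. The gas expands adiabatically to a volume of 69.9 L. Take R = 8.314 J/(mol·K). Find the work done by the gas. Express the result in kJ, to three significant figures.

W ≈ 8.10 kJ

Adiabatic: TV^(γ−1) = const with γ = 7/5.
T₂ = T₁ (V₁/V₂)^(γ−1) = 562 × (33.4/69.9)^0.4 = 562 × 0.7442 = 418.3 K.
W_by = nCᵥ(T₁ − T₂) = (2.71)(20.79)(562 − 418.3) = 8097 J.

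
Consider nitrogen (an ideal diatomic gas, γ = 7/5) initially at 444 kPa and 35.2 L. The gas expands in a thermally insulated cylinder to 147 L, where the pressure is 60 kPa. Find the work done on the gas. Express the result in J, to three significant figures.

W ≈ -17000 J

Adiabatic: W = (P₁V₁ − P₂V₂)/(γ − 1) with γ = 7/5.
P₁V₁ = 15629 J, P₂V₂ = 8820 J.
W = (15629 − 8820) / 0.4 = 17022 J.
Work on gas = −W_by = -17022 J.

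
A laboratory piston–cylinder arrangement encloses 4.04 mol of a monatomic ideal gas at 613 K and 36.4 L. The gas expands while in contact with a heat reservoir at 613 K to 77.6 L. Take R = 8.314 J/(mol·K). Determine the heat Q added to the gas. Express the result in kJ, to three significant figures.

Q ≈ 15.6 kJ

Isothermal ⇒ ΔU = 0, so Q = W = nRT ln(V₂/V₁).
Q = (4.04)(8.314)(613) ln(77.6/36.4) = 20590 × 0.757 = 15586 J.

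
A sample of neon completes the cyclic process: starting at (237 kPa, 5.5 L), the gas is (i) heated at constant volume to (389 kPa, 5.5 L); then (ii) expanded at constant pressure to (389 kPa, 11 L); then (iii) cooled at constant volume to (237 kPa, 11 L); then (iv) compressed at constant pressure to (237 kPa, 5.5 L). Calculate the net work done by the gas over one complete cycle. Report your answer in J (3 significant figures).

Constant-volume legs do no work.
W(ii) = (389)(11 − 5.5) = 2140 J; W(iv) = (237)(5.5 − 11) = -1304 J.
W_net = 2140 − 1304 = 836 J (the clockwise enclosed area).

W_net ≈ 836 J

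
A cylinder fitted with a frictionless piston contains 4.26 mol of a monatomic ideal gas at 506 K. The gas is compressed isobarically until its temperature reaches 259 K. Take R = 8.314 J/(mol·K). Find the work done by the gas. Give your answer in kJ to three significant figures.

W ≈ -8.75 kJ

Isobaric: W = P ΔV = nR ΔT.
W = (4.26)(8.314)(259 − 506) = -8748 J.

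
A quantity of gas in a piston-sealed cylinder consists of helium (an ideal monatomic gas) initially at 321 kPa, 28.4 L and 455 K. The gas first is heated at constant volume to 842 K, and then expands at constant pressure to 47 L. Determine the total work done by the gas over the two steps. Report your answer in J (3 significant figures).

Step 1 (isochoric): W = 0 (constant volume).
After step 1: P = 594 kPa (V unchanged).
Step 2 (isobaric): W = PΔV = (594 kPa)(47 − 28.4 L) = 11049 J.
W_total = 0 + 11049 = 11049 J.

W_total ≈ 11000 J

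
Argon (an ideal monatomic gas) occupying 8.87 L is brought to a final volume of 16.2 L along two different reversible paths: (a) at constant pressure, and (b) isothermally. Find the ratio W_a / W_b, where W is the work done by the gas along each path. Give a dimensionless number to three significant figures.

Path (a) isobaric: W = P₁(V₂ − V₁) → W_a/(P₁V₁) = 0.8264.
Path (b) isothermal: W = P₁V₁ ln(V₂/V₁) → W_b/(P₁V₁) = 0.6023.
W_a / W_b = 0.8264 / 0.6023 = 1.372.

W_a / W_b ≈ 1.37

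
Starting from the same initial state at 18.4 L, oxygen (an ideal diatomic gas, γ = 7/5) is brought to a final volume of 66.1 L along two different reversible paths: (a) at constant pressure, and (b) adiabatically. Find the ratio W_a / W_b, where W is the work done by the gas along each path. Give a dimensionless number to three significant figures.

Path (a) isobaric: W = P₁(V₂ − V₁) → W_a/(P₁V₁) = 2.592.
Path (b) adiabatic: W = P₁V₁(1 − (V₁/V₂)^(γ−1))/(γ−1) → W_b/(P₁V₁) = 1.001.
W_a / W_b = 2.592 / 1.001 = 2.59.

W_a / W_b ≈ 2.59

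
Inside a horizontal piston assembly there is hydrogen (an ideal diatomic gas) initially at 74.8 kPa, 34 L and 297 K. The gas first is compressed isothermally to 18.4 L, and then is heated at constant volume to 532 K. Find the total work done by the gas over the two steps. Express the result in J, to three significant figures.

W_total ≈ -1560 J

Step 1 (isothermal): W = P₁V₁ ln(V₂/V₁) = (2543) ln(18.4/34) = -1562 J.
Step 2 (isochoric): W = 0 (constant volume).
W_total = -1562 + 0 = -1562 J.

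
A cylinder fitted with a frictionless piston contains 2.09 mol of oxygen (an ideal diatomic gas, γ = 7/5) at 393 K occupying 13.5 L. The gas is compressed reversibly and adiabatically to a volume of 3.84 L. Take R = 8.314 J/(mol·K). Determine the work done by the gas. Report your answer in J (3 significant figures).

W ≈ -11200 J

Adiabatic: TV^(γ−1) = const with γ = 7/5.
T₂ = T₁ (V₁/V₂)^(γ−1) = 393 × (13.5/3.84)^0.4 = 393 × 1.653 = 649.8 K.
W_by = nCᵥ(T₁ − T₂) = (2.09)(20.79)(393 − 649.8) = -11156 J.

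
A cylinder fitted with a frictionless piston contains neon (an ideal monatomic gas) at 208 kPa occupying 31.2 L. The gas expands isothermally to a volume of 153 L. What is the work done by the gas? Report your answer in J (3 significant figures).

W ≈ 10300 J

Isothermal: W = nRT ln(V₂/V₁) = P₁V₁ ln(V₂/V₁).
P₁V₁ = (208 kPa)(31.2 L) = 6490 J.
W = 6490 × ln(153/31.2) = 6490 × 1.59
W_by_gas = 10319 J.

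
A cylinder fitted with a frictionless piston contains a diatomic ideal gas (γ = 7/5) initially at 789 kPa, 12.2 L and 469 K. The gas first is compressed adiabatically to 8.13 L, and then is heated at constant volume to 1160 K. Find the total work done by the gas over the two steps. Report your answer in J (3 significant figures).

Step 1 (adiabatic): W = (P₁V₁ − P₂V₂)/(γ−1) = (9626 − 11323)/0.4 = -4242 J.
Step 2 (isochoric): W = 0 (constant volume).
W_total = -4242 + 0 = -4242 J.

W_total ≈ -4240 J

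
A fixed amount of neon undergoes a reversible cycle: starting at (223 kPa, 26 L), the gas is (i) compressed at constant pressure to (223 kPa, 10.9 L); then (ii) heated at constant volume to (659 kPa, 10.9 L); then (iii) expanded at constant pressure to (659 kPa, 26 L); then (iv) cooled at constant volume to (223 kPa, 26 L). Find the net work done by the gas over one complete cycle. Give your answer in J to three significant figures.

W_net ≈ 6580 J

Constant-volume legs do no work.
W(i) = (223)(10.9 − 26) = -3367 J; W(iii) = (659)(26 − 10.9) = 9951 J.
W_net = -3367 + 9951 = 6584 J (the clockwise enclosed area).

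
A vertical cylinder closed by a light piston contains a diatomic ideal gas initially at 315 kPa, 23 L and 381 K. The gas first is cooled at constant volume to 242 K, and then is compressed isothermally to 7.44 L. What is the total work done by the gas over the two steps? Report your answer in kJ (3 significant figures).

Step 1 (isochoric): W = 0 (constant volume).
After step 1: P = 200.1 kPa (V unchanged).
Step 2 (isothermal): W = P₁V₁ ln(V₂/V₁) = (4602) ln(7.44/23) = -5194 J.
W_total = 0 − 5194 = -5194 J.

W_total ≈ -5.19 kJ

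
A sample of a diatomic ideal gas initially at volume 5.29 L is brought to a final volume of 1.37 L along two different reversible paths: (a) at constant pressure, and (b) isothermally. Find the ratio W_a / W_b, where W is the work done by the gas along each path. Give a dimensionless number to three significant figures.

Path (a) isobaric: W = P₁(V₂ − V₁) → W_a/(P₁V₁) = -0.741.
Path (b) isothermal: W = P₁V₁ ln(V₂/V₁) → W_b/(P₁V₁) = -1.351.
W_a / W_b = -0.741 / -1.351 = 0.5485.

W_a / W_b ≈ 0.548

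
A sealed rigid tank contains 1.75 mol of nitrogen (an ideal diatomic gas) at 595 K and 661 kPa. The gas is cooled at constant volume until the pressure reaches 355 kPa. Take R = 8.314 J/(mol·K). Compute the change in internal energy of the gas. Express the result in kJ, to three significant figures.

ΔU ≈ -10.0 kJ

Constant volume ⇒ W = 0, so Q = ΔU = nCᵥΔT with Cᵥ = 5R/2 = 20.79 J/(mol·K).
At constant V, T₂/T₁ = P₂/P₁ ⇒ ΔT = T₁(P₂/P₁ − 1) = 595·(355/661 − 1) = -275.4 K.
ΔU = (1.75)(20.79)(-275.4) = -10019 J.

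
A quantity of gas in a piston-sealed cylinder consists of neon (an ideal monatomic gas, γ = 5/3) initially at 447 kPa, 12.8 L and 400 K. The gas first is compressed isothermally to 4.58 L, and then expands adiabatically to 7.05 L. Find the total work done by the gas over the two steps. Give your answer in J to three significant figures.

Step 1 (isothermal): W = P₁V₁ ln(V₂/V₁) = (5722) ln(4.58/12.8) = -5880 J.
After step 1: P = 1249 kPa, V = 4.58 L, T = 400 K.
Step 2 (adiabatic): W = (P₁V₁ − P₂V₂)/(γ−1) = (5722 − 4292)/0.667 = 2145 J.
W_total = -5880 + 2145 = -3736 J.

W_total ≈ -3740 J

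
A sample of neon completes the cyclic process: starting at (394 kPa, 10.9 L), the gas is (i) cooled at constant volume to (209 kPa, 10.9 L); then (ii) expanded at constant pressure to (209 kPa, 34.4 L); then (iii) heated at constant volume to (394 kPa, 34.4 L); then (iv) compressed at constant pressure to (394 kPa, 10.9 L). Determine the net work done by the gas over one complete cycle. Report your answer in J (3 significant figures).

Constant-volume legs do no work.
W(ii) = (209)(34.4 − 10.9) = 4912 J; W(iv) = (394)(10.9 − 34.4) = -9259 J.
W_net = 4912 − 9259 = -4348 J (the counter-clockwise enclosed area).

W_net ≈ -4350 J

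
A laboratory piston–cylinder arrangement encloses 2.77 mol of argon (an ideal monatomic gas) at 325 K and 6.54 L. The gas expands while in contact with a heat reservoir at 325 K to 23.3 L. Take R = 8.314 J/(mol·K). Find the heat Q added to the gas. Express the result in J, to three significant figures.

Isothermal ⇒ ΔU = 0, so Q = W = nRT ln(V₂/V₁).
Q = (2.77)(8.314)(325) ln(23.3/6.54) = 7485 × 1.271 = 9509 J.

Q ≈ 9510 J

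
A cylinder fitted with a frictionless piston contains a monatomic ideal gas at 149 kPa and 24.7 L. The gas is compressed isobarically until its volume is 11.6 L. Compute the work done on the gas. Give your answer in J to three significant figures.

Isobaric: W = P ΔV.
W = (149 kPa)(11.6 − 24.7 L) = (149)(-13.1) = -1952 J.
Work on gas = −W_by = 1952 J.

W ≈ 1950 J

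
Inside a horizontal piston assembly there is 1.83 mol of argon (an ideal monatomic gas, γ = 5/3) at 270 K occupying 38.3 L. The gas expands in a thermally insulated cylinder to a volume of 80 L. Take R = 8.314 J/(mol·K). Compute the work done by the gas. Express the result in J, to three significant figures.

Adiabatic: TV^(γ−1) = const with γ = 5/3.
T₂ = T₁ (V₁/V₂)^(γ−1) = 270 × (38.3/80)^0.667 = 270 × 0.612 = 165.2 K.
W_by = nCᵥ(T₁ − T₂) = (1.83)(12.47)(270 − 165.2) = 2391 J.

W ≈ 2390 J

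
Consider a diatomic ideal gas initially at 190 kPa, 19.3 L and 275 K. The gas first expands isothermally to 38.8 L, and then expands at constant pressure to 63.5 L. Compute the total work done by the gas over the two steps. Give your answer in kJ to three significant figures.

Step 1 (isothermal): W = P₁V₁ ln(V₂/V₁) = (3667) ln(38.8/19.3) = 2561 J.
After step 1: P = 94.51 kPa, V = 38.8 L, T = 275 K.
Step 2 (isobaric): W = PΔV = (94.51 kPa)(63.5 − 38.8 L) = 2334 J.
W_total = 2561 + 2334 = 4895 J.

W_total ≈ 4.90 kJ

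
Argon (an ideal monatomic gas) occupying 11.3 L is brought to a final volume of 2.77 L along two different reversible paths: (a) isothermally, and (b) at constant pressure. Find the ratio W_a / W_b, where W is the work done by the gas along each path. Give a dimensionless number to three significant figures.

Path (a) isothermal: W = P₁V₁ ln(V₂/V₁) → W_a/(P₁V₁) = -1.406.
Path (b) isobaric: W = P₁(V₂ − V₁) → W_b/(P₁V₁) = -0.7549.
W_a / W_b = -1.406 / -0.7549 = 1.863.

W_a / W_b ≈ 1.86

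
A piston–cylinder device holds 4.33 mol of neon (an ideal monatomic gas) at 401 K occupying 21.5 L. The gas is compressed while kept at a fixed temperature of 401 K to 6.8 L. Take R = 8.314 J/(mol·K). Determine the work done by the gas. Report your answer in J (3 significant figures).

W ≈ -16600 J

Isothermal: W = nRT ln(V₂/V₁).
W = (4.33)(8.314)(401) × ln(6.8/21.5)
  = 14436 × -1.151
W_by_gas = -16618 J.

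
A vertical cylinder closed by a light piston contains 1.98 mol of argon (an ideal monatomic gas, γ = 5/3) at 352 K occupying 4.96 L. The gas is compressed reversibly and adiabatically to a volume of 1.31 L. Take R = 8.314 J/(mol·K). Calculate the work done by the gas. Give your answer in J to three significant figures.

Adiabatic: TV^(γ−1) = const with γ = 5/3.
T₂ = T₁ (V₁/V₂)^(γ−1) = 352 × (4.96/1.31)^0.667 = 352 × 2.429 = 855.1 K.
W_by = nCᵥ(T₁ − T₂) = (1.98)(12.47)(352 − 855.1) = -12423 J.

W ≈ -12400 J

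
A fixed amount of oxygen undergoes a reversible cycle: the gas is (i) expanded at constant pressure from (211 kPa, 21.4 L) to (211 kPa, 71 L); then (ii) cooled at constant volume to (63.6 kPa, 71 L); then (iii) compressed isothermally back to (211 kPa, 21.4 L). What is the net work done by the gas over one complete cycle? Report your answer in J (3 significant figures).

Leg (i): W = PΔV = (211)(71 − 21.4) = 10466 J.
Leg (ii): W = 0.
Leg (iii): W = PᵢVᵢ ln(V_f/Vᵢ) = (4516) ln(21.4/71) = -5416 J.
W_net = 10466 − 5416 = 5050 J.

W_net ≈ 5050 J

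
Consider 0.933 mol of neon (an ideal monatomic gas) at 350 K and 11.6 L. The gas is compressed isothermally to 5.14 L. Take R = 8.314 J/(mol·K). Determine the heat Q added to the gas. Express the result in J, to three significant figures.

Isothermal ⇒ ΔU = 0, so Q = W = nRT ln(V₂/V₁).
Q = (0.933)(8.314)(350) ln(5.14/11.6) = 2715 × -0.814 = -2210 J.

Q ≈ -2210 J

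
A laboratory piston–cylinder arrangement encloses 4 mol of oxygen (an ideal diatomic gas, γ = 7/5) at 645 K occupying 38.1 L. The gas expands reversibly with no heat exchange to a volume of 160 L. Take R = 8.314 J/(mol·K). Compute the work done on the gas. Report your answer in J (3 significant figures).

W ≈ -23400 J

Adiabatic: TV^(γ−1) = const with γ = 7/5.
T₂ = T₁ (V₁/V₂)^(γ−1) = 645 × (38.1/160)^0.4 = 645 × 0.5633 = 363.3 K.
W_by = nCᵥ(T₁ − T₂) = (4)(20.79)(645 − 363.3) = 23419 J.
Work on gas = −W_by = -23419 J.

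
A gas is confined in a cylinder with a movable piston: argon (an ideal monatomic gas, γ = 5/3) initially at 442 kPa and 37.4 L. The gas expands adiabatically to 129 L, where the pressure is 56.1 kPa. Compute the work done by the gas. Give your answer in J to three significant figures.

W ≈ 13900 J

Adiabatic: W = (P₁V₁ − P₂V₂)/(γ − 1) with γ = 5/3.
P₁V₁ = 16531 J, P₂V₂ = 7237 J.
W = (16531 − 7237) / 0.6667 = 13941 J.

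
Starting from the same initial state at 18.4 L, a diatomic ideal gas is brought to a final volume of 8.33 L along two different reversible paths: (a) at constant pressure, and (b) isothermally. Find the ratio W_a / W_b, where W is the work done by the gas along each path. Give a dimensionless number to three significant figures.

W_a / W_b ≈ 0.691

Path (a) isobaric: W = P₁(V₂ − V₁) → W_a/(P₁V₁) = -0.5473.
Path (b) isothermal: W = P₁V₁ ln(V₂/V₁) → W_b/(P₁V₁) = -0.7925.
W_a / W_b = -0.5473 / -0.7925 = 0.6906.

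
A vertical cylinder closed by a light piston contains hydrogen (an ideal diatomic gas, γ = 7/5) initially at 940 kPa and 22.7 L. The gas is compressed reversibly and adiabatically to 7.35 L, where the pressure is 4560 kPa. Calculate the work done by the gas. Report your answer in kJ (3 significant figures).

W ≈ -30.4 kJ

Adiabatic: W = (P₁V₁ − P₂V₂)/(γ − 1) with γ = 7/5.
P₁V₁ = 21338 J, P₂V₂ = 33516 J.
W = (21338 − 33516) / 0.4 = -30445 J.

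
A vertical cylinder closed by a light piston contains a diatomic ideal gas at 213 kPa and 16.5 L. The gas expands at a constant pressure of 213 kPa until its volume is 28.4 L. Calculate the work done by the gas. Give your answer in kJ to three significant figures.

Isobaric: W = P ΔV.
W = (213 kPa)(28.4 − 16.5 L) = (213)(11.9) = 2535 J.

W ≈ 2.53 kJ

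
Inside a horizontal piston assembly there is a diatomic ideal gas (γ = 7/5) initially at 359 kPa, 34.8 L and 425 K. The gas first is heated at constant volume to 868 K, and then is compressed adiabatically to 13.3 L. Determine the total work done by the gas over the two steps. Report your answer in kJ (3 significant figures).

Step 1 (isochoric): W = 0 (constant volume).
After step 1: P = 733.2 kPa (V unchanged).
Step 2 (adiabatic): W = (P₁V₁ − P₂V₂)/(γ−1) = (25516 − 37488)/0.4 = -29932 J.
W_total = 0 − 29932 = -29932 J.

W_total ≈ -29.9 kJ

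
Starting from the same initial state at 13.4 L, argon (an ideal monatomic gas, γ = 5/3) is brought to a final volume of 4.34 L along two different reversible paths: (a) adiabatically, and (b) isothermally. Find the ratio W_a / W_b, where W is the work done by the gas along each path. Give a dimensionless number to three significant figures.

W_a / W_b ≈ 1.49

Path (a) adiabatic: W = P₁V₁(1 − (V₁/V₂)^(γ−1))/(γ−1) → W_a/(P₁V₁) = -1.681.
Path (b) isothermal: W = P₁V₁ ln(V₂/V₁) → W_b/(P₁V₁) = -1.127.
W_a / W_b = -1.681 / -1.127 = 1.491.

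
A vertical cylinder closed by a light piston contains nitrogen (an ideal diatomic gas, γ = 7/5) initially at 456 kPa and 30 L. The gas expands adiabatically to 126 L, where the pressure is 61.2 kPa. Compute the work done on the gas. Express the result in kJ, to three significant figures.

W ≈ -14.9 kJ

Adiabatic: W = (P₁V₁ − P₂V₂)/(γ − 1) with γ = 7/5.
P₁V₁ = 13680 J, P₂V₂ = 7711 J.
W = (13680 − 7711) / 0.4 = 14922 J.
Work on gas = −W_by = -14922 J.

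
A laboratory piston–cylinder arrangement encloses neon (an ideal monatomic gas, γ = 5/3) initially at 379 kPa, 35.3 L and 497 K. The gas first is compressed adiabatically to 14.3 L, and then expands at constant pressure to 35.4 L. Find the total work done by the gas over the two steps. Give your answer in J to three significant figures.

W_total ≈ 19500 J

Step 1 (adiabatic): W = (P₁V₁ − P₂V₂)/(γ−1) = (13379 − 24437)/0.667 = -16587 J.
After step 1: P = 1709 kPa, V = 14.3 L, T = 907.8 K.
Step 2 (isobaric): W = PΔV = (1709 kPa)(35.4 − 14.3 L) = 36057 J.
W_total = -16587 + 36057 = 19470 J.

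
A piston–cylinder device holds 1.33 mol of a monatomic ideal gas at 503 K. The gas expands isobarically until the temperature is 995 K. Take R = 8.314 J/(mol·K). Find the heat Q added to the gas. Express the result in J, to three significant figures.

Isobaric: W = nRΔT = (1.33)(8.314)(492) = 5440 J.
ΔU = nCᵥΔT with Cᵥ = 3R/2: ΔU = (1.33)(12.47)(492) = 8161 J.
Q = ΔU + W = 8161 + 5440 = 13601 J.

Q ≈ 13600 J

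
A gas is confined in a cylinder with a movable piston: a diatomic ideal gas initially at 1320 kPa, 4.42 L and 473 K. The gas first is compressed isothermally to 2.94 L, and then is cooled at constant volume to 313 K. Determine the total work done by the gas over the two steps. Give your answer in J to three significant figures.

W_total ≈ -2380 J

Step 1 (isothermal): W = P₁V₁ ln(V₂/V₁) = (5834) ln(2.94/4.42) = -2379 J.
Step 2 (isochoric): W = 0 (constant volume).
W_total = -2379 + 0 = -2379 J.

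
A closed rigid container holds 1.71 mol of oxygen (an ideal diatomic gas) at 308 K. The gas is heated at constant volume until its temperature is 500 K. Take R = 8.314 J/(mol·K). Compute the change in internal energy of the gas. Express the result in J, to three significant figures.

ΔU ≈ 6820 J

Constant volume ⇒ W = 0, so Q = ΔU = nCᵥΔT with Cᵥ = 5R/2 = 20.79 J/(mol·K).
ΔU = (1.71)(20.79)(500 − 308) = 6824 J.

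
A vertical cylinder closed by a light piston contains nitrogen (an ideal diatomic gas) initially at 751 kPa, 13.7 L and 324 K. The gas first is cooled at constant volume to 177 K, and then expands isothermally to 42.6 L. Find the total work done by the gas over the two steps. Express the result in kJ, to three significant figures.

W_total ≈ 6.38 kJ

Step 1 (isochoric): W = 0 (constant volume).
After step 1: P = 410.3 kPa (V unchanged).
Step 2 (isothermal): W = P₁V₁ ln(V₂/V₁) = (5621) ln(42.6/13.7) = 6376 J.
W_total = 0 + 6376 = 6376 J.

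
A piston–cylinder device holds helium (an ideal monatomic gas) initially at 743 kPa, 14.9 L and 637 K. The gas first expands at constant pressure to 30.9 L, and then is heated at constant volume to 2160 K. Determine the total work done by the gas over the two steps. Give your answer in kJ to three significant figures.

Step 1 (isobaric): W = PΔV = (743 kPa)(30.9 − 14.9 L) = 11888 J.
Step 2 (isochoric): W = 0 (constant volume).
W_total = 11888 + 0 = 11888 J.

W_total ≈ 11.9 kJ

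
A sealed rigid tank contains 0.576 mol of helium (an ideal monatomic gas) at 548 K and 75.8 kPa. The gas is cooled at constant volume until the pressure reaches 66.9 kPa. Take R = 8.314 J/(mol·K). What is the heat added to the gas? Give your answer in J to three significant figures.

Q ≈ -462 J

Constant volume ⇒ W = 0, so Q = ΔU = nCᵥΔT with Cᵥ = 3R/2 = 12.47 J/(mol·K).
At constant V, T₂/T₁ = P₂/P₁ ⇒ ΔT = T₁(P₂/P₁ − 1) = 548·(66.9/75.8 − 1) = -64.34 K.
ΔU = (0.576)(12.47)(-64.34) = -462.2 J.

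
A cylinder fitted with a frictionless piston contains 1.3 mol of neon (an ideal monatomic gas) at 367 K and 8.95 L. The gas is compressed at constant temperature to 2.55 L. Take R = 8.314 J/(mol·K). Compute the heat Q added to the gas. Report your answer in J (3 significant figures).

Q ≈ -4980 J

Isothermal ⇒ ΔU = 0, so Q = W = nRT ln(V₂/V₁).
Q = (1.3)(8.314)(367) ln(2.55/8.95) = 3967 × -1.256 = -4980 J.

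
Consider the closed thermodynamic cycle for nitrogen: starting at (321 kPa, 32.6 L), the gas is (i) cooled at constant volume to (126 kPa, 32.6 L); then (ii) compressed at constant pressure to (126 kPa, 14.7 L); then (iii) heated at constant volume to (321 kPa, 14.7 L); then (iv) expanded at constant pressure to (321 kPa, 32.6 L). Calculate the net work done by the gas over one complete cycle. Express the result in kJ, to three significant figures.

Constant-volume legs do no work.
W(ii) = (126)(14.7 − 32.6) = -2255 J; W(iv) = (321)(32.6 − 14.7) = 5746 J.
W_net = -2255 + 5746 = 3491 J (the clockwise enclosed area).

W_net ≈ 3.49 kJ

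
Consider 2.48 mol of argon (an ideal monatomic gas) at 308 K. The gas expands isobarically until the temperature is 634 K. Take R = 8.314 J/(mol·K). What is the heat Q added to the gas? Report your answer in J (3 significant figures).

Isobaric: W = nRΔT = (2.48)(8.314)(326) = 6722 J.
ΔU = nCᵥΔT with Cᵥ = 3R/2: ΔU = (2.48)(12.47)(326) = 10083 J.
Q = ΔU + W = 10083 + 6722 = 16804 J.

Q ≈ 16800 J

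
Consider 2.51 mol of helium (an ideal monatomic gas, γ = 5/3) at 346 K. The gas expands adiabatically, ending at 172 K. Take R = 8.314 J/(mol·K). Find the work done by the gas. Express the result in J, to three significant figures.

Adiabatic ⇒ Q = 0, so W_by = −ΔU = nCᵥ(T₁ − T₂).
Cᵥ = 3R/2 = 12.47 J/(mol·K).
W = (2.51)(12.47)(346 − 172) = 5447 J.

W ≈ 5450 J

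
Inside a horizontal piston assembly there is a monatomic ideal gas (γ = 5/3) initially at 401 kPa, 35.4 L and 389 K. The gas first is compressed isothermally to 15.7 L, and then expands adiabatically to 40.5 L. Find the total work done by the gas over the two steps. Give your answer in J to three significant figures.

W_total ≈ -1570 J

Step 1 (isothermal): W = P₁V₁ ln(V₂/V₁) = (14195) ln(15.7/35.4) = -11542 J.
After step 1: P = 904.2 kPa, V = 15.7 L, T = 389 K.
Step 2 (adiabatic): W = (P₁V₁ − P₂V₂)/(γ−1) = (14195 − 7547)/0.667 = 9973 J.
W_total = -11542 + 9973 = -1569 J.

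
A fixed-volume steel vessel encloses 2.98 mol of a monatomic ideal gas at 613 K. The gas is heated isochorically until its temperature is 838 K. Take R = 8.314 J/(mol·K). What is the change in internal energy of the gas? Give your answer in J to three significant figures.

ΔU ≈ 8360 J

Constant volume ⇒ W = 0, so Q = ΔU = nCᵥΔT with Cᵥ = 3R/2 = 12.47 J/(mol·K).
ΔU = (2.98)(12.47)(838 − 613) = 8362 J.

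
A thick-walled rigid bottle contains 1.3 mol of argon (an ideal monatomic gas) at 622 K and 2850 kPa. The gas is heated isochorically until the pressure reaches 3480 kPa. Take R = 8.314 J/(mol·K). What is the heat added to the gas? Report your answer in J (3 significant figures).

Constant volume ⇒ W = 0, so Q = ΔU = nCᵥΔT with Cᵥ = 3R/2 = 12.47 J/(mol·K).
At constant V, T₂/T₁ = P₂/P₁ ⇒ ΔT = T₁(P₂/P₁ − 1) = 622·(3480/2850 − 1) = 137.5 K.
ΔU = (1.3)(12.47)(137.5) = 2229 J.

Q ≈ 2230 J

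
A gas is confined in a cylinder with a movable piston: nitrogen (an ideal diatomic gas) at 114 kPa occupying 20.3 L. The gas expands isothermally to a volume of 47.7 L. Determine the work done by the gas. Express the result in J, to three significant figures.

W ≈ 1980 J

Isothermal: W = nRT ln(V₂/V₁) = P₁V₁ ln(V₂/V₁).
P₁V₁ = (114 kPa)(20.3 L) = 2314 J.
W = 2314 × ln(47.7/20.3) = 2314 × 0.8543
W_by_gas = 1977 J.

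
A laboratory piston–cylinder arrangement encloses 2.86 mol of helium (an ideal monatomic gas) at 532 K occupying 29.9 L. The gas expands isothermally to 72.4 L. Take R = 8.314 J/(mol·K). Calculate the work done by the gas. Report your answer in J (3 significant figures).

Isothermal: W = nRT ln(V₂/V₁).
W = (2.86)(8.314)(532) × ln(72.4/29.9)
  = 12650 × 0.8843
W_by_gas = 11187 J.

W ≈ 11200 J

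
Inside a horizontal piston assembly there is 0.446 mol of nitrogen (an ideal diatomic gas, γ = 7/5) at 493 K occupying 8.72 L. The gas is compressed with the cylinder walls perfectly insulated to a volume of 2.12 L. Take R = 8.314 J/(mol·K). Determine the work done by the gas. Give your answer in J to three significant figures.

W ≈ -3480 J

Adiabatic: TV^(γ−1) = const with γ = 7/5.
T₂ = T₁ (V₁/V₂)^(γ−1) = 493 × (8.72/2.12)^0.4 = 493 × 1.761 = 868 K.
W_by = nCᵥ(T₁ − T₂) = (0.446)(20.79)(493 − 868) = -3476 J.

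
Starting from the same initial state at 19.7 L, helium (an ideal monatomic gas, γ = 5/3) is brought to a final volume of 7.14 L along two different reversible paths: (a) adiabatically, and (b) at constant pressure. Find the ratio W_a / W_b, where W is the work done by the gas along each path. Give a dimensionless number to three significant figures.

W_a / W_b ≈ 2.28

Path (a) adiabatic: W = P₁V₁(1 − (V₁/V₂)^(γ−1))/(γ−1) → W_a/(P₁V₁) = -1.451.
Path (b) isobaric: W = P₁(V₂ − V₁) → W_b/(P₁V₁) = -0.6376.
W_a / W_b = -1.451 / -0.6376 = 2.276.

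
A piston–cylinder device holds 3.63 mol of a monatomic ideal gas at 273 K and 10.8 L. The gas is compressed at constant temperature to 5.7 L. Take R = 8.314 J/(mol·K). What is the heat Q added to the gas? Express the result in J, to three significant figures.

Isothermal ⇒ ΔU = 0, so Q = W = nRT ln(V₂/V₁).
Q = (3.63)(8.314)(273) ln(5.7/10.8) = 8239 × -0.6391 = -5265 J.

Q ≈ -5270 J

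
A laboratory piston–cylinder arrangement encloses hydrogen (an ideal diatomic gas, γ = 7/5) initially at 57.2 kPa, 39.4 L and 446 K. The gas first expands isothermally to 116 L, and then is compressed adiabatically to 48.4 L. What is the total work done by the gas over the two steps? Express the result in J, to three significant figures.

W_total ≈ 75.4 J

Step 1 (isothermal): W = P₁V₁ ln(V₂/V₁) = (2254) ln(116/39.4) = 2434 J.
After step 1: P = 19.43 kPa, V = 116 L, T = 446 K.
Step 2 (adiabatic): W = (P₁V₁ − P₂V₂)/(γ−1) = (2254 − 3197)/0.4 = -2358 J.
W_total = 2434 − 2358 = 75.38 J.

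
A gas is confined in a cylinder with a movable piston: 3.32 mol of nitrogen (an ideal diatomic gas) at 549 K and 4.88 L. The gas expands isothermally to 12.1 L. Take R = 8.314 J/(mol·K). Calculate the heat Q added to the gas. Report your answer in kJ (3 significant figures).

Isothermal ⇒ ΔU = 0, so Q = W = nRT ln(V₂/V₁).
Q = (3.32)(8.314)(549) ln(12.1/4.88) = 15154 × 0.9081 = 13761 J.

Q ≈ 13.8 kJ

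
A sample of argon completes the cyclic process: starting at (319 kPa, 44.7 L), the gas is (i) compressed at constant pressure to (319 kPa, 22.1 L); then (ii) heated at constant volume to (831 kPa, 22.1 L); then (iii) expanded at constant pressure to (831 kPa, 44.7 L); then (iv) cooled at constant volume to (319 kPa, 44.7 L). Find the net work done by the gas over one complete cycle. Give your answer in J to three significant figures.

Constant-volume legs do no work.
W(i) = (319)(22.1 − 44.7) = -7209 J; W(iii) = (831)(44.7 − 22.1) = 18781 J.
W_net = -7209 + 18781 = 11571 J (the clockwise enclosed area).

W_net ≈ 11600 J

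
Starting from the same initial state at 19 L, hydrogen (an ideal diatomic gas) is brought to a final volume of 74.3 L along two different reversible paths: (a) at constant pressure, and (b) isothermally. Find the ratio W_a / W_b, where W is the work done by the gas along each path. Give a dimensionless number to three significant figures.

Path (a) isobaric: W = P₁(V₂ − V₁) → W_a/(P₁V₁) = 2.911.
Path (b) isothermal: W = P₁V₁ ln(V₂/V₁) → W_b/(P₁V₁) = 1.364.
W_a / W_b = 2.911 / 1.364 = 2.134.

W_a / W_b ≈ 2.13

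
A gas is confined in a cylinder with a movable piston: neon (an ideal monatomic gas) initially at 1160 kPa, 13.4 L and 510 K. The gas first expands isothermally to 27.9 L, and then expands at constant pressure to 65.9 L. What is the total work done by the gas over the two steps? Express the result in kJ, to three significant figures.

W_total ≈ 32.6 kJ

Step 1 (isothermal): W = P₁V₁ ln(V₂/V₁) = (15544) ln(27.9/13.4) = 11400 J.
After step 1: P = 557.1 kPa, V = 27.9 L, T = 510 K.
Step 2 (isobaric): W = PΔV = (557.1 kPa)(65.9 − 27.9 L) = 21171 J.
W_total = 11400 + 21171 = 32571 J.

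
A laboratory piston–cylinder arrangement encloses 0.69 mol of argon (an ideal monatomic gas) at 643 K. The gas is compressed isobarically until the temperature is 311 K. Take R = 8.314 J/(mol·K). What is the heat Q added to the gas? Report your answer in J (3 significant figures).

Q ≈ -4760 J

Isobaric: W = nRΔT = (0.69)(8.314)(-332) = -1905 J.
ΔU = nCᵥΔT with Cᵥ = 3R/2: ΔU = (0.69)(12.47)(-332) = -2857 J.
Q = ΔU + W = -2857 − 1905 = -4761 J.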